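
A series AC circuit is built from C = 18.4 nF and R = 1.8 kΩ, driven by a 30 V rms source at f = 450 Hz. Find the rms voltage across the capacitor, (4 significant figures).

29.87 V

ω = 2πf = 2827 rad/s
X_C = 1/(ωC) = 19220 Ω
Z = 1800 − j19220 Ω
|Z| = √(1800² + 19220²) = 19310 Ω
I = V/|Z| = 1.554 mA
V_C = I·|Z_C| = 0.001554 × 19220 = 29.87 V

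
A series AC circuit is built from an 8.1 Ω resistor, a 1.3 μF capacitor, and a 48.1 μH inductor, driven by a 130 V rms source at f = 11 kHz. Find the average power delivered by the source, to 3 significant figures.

ω = 2πf = 69120 rad/s
X_L = ωL = 3.32 Ω
X_C = 1/(ωC) = 11.1 Ω
Net reactance X = X_L − X_C = -7.81 Ω
Z = 8.10 − j7.81 Ω
|Z| = √(8.10² + 7.81²) = 11.2 Ω
∠Z = arctan(-7.81/8.10) = -43.9°
I = V/|Z| = 11.6 A
P = VI cos φ = 130 × 11.6 × cos(-43.9°) = 1.08 kW

1.08 kW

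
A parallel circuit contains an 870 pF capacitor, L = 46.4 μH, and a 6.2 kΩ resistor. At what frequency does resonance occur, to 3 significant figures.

792 kHz

ω₀ = 1/√(LC) = 1/√(4.64e-05 × 8.7e-10) = 4.977e+06 rad/s
f₀ = ω₀/(2π) = 792 kHz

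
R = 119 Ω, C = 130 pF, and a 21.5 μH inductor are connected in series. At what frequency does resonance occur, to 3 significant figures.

ω₀ = 1/√(LC) = 1/√(2.15e-05 × 1.3e-10) = 1.892e+07 rad/s
f₀ = ω₀/(2π) = 3.01 MHz

3.01 MHz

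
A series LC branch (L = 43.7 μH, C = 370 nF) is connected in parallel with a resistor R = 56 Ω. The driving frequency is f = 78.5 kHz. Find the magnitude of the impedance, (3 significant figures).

15.5 Ω

ω = 2πf = 493200 rad/s
X_L = ωL = 21.6 Ω
X_C = 1/(ωC) = 5.48 Ω
Branch 1: Z₁ = R = 56.0 Ω
Branch 2 (series LC): Z₂ = j(X_L − X_C) = j16.1 Ω
Parallel: Z = Z₁Z₂/(Z₁+Z₂), |Z| = 15.5 Ω, ∠Z = 74.0°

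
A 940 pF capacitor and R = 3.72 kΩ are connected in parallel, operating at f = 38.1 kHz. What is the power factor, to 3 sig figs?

ω = 2πf = 239400 rad/s
X_C = 1/(ωC) = 4440 Ω
Parallel: admittances add. Y = 1/R + jωC
Y = (0.000269 + j0.000225) S
|Y| = 0.000351 S → |Z| = 1/|Y| = 2850 Ω, ∠Z = −∠Y = -39.9°
cos φ = cos(-39.9°) = 0.767

0.767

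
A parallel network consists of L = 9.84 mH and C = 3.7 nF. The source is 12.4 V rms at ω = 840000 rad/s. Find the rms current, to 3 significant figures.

X_L = ωL = 8270 Ω
X_C = 1/(ωC) = 322 Ω
Parallel: admittances add. Y = 1/(jωL) + jωC
Y = (0 + j0.00299) S
|Y| = 0.00299 S → |Z| = 1/|Y| = 335 Ω, ∠Z = −∠Y = -90.0°
I = V/|Z| = 12.4/335 = 37.0 mA

37.0 mA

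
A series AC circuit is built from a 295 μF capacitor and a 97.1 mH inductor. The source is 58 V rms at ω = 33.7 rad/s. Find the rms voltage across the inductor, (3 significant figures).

X_L = ωL = 3.27 Ω
X_C = 1/(ωC) = 101 Ω
Net reactance X = X_L − X_C = -97.3 Ω
Z = − j97.3 Ω
|Z| = √(0² + 97.3²) = 97.3 Ω
I = V/|Z| = 596 mA
V_L = I·|Z_L| = 0.596 × 3.27 = 1.95 V

1.95 V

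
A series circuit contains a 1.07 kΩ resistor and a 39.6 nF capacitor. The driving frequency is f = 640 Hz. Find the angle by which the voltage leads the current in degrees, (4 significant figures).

ω = 2πf = 4021 rad/s
X_C = 1/(ωC) = 6280 Ω
Z = 1070 − j6280 Ω
|Z| = √(1070² + 6280²) = 6370 Ω
∠Z = arctan(-6280/1070) = -80.33°

-80.33°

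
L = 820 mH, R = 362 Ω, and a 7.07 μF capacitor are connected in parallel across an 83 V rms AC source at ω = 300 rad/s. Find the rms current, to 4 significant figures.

280.4 mA

X_L = ωL = 246.0 Ω
X_C = 1/(ωC) = 471.5 Ω
Parallel: admittances add. Y = 1/R + 1/(jωL) + jωC
Y = (0.002762 − j0.001944) S
|Y| = 0.003378 S → |Z| = 1/|Y| = 296.0 Ω, ∠Z = −∠Y = 35.14°
I = V/|Z| = 83/296.0 = 280.4 mA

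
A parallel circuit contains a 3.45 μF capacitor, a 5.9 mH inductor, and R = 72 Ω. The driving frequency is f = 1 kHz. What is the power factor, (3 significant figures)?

ω = 2πf = 6283 rad/s
X_L = ωL = 37.1 Ω
X_C = 1/(ωC) = 46.1 Ω
Parallel: admittances add. Y = 1/R + 1/(jωL) + jωC
Y = (0.0139 − j0.00530) S
|Y| = 0.0149 S → |Z| = 1/|Y| = 67.3 Ω, ∠Z = −∠Y = 20.9°
cos φ = cos(20.9°) = 0.934

0.934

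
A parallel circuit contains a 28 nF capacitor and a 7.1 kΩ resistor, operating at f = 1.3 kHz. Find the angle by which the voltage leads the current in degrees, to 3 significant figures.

-58.4°

ω = 2πf = 8168 rad/s
X_C = 1/(ωC) = 4370 Ω
Parallel: admittances add. Y = 1/R + jωC
Y = (0.000141 + j0.000229) S
|Y| = 0.000269 S → |Z| = 1/|Y| = 3720 Ω, ∠Z = −∠Y = -58.4°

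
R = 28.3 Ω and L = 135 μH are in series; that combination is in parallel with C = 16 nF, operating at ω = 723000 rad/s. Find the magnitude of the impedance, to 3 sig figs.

X_L = ωL = 97.6 Ω
X_C = 1/(ωC) = 86.4 Ω
Branch 1 (R+jX_L): Z₁ = 28.3 + j97.6 Ω, |Z₁| = 102 Ω
Branch 2 (−jX_C): Z₂ = −j86.4 Ω
Parallel: Z = Z₁Z₂/(Z₁+Z₂), |Z| = 289 Ω, ∠Z = -37.7°

289 Ω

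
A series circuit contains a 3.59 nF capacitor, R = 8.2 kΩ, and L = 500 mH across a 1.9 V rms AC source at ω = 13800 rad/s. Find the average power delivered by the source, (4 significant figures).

X_L = ωL = 6900 Ω
X_C = 1/(ωC) = 20180 Ω
Net reactance X = X_L − X_C = -13280 Ω
Z = 8200 − j13280 Ω
|Z| = √(8200² + 13280²) = 15610 Ω
∠Z = arctan(-13280/8200) = -58.32°
I = V/|Z| = 121.7 μA
P = VI cos φ = 1.9 × 0.0001217 × cos(-58.32°) = 121.5 μW

121.5 μW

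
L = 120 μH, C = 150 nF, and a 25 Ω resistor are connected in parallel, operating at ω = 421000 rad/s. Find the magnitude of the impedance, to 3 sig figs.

17.0 Ω

X_L = ωL = 50.5 Ω
X_C = 1/(ωC) = 15.8 Ω
Parallel: admittances add. Y = 1/R + 1/(jωL) + jωC
Y = (0.0400 + j0.0434) S
|Y| = 0.0590 S → |Z| = 1/|Y| = 17.0 Ω, ∠Z = −∠Y = -47.3°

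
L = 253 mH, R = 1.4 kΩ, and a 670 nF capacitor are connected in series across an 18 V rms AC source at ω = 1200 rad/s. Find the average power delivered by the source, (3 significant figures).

159 mW

X_L = ωL = 304 Ω
X_C = 1/(ωC) = 1240 Ω
Net reactance X = X_L − X_C = -940 Ω
Z = 1400 − j940 Ω
|Z| = √(1400² + 940²) = 1690 Ω
∠Z = arctan(-940/1400) = -33.9°
I = V/|Z| = 10.7 mA
P = VI cos φ = 18 × 0.0107 × cos(-33.9°) = 159 mW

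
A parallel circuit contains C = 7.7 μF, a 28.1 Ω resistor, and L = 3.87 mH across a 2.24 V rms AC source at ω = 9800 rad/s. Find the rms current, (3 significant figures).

136 mA

X_L = ωL = 37.9 Ω
X_C = 1/(ωC) = 13.3 Ω
Parallel: admittances add. Y = 1/R + 1/(jωL) + jωC
Y = (0.0356 + j0.0491) S
|Y| = 0.0606 S → |Z| = 1/|Y| = 16.5 Ω, ∠Z = −∠Y = -54.1°
I = V/|Z| = 2.24/16.5 = 136 mA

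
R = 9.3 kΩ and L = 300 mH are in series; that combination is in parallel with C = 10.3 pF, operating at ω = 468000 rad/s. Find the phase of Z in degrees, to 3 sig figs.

X_L = ωL = 140000 Ω
X_C = 1/(ωC) = 207000 Ω
Branch 1 (R+jX_L): Z₁ = 9300 + j140000 Ω, |Z₁| = 141000 Ω
Branch 2 (−jX_C): Z₂ = −j207000 Ω
Parallel: Z = Z₁Z₂/(Z₁+Z₂), |Z| = 431000 Ω, ∠Z = 78.3°

78.3°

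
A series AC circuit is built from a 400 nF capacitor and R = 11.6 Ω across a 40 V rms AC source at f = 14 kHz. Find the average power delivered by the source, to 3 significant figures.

19.7 W

ω = 2πf = 87960 rad/s
X_C = 1/(ωC) = 28.4 Ω
Z = 11.6 − j28.4 Ω
|Z| = √(11.6² + 28.4²) = 30.7 Ω
∠Z = arctan(-28.4/11.6) = -67.8°
I = V/|Z| = 1.30 A
P = VI cos φ = 40 × 1.30 × cos(-67.8°) = 19.7 W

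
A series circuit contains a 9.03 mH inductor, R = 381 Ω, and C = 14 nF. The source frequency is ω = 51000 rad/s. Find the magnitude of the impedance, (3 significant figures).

1010 Ω

X_L = ωL = 461 Ω
X_C = 1/(ωC) = 1400 Ω
Net reactance X = X_L − X_C = -940 Ω
Z = 381 − j940 Ω
|Z| = √(381² + 940²) = 1010 Ω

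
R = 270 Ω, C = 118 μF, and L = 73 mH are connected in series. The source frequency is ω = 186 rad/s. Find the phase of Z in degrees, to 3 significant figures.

-6.76°

X_L = ωL = 13.6 Ω
X_C = 1/(ωC) = 45.6 Ω
Net reactance X = X_L − X_C = -32.0 Ω
Z = 270 − j32.0 Ω
|Z| = √(270² + 32.0²) = 272 Ω
∠Z = arctan(-32.0/270) = -6.76°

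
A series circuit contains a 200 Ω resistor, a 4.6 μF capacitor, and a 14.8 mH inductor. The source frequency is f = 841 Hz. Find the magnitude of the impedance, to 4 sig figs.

203.4 Ω

ω = 2πf = 5284 rad/s
X_L = ωL = 78.21 Ω
X_C = 1/(ωC) = 41.14 Ω
Net reactance X = X_L − X_C = 37.07 Ω
Z = 200.0 + j37.07 Ω
|Z| = √(200.0² + 37.07²) = 203.4 Ω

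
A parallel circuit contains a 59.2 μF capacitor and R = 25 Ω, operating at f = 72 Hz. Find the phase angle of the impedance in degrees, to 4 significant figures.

-33.80°

ω = 2πf = 452.4 rad/s
X_C = 1/(ωC) = 37.34 Ω
Parallel: admittances add. Y = 1/R + jωC
Y = (0.04000 + j0.02678) S
|Y| = 0.04814 S → |Z| = 1/|Y| = 20.77 Ω, ∠Z = −∠Y = -33.80°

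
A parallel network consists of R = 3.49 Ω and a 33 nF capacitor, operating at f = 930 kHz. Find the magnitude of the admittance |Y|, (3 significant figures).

345 mS

ω = 2πf = 5.843e+06 rad/s
X_C = 1/(ωC) = 5.19 Ω
Parallel: admittances add. Y = 1/R + jωC
Y = (0.287 + j0.193) S
|Y| = 0.345 S → |Z| = 1/|Y| = 2.90 Ω, ∠Z = −∠Y = -33.9°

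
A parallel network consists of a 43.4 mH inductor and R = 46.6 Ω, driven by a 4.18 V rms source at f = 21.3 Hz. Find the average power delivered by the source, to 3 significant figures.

375 mW

ω = 2πf = 133.8 rad/s
X_L = ωL = 5.81 Ω
Parallel: admittances add. Y = 1/R + 1/(jωL)
Y = (0.0215 − j0.172) S
|Y| = 0.173 S → |Z| = 1/|Y| = 5.76 Ω, ∠Z = −∠Y = 82.9°
I = V/|Z| = 725 mA
P = VI cos φ = 4.18 × 0.725 × cos(82.9°) = 375 mW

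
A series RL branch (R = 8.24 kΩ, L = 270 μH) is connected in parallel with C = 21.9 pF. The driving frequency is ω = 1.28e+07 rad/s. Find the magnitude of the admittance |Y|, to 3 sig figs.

X_L = ωL = 3460 Ω
X_C = 1/(ωC) = 3570 Ω
Branch 1 (R+jX_L): Z₁ = 8240 + j3460 Ω, |Z₁| = 8940 Ω
Branch 2 (−jX_C): Z₂ = −j3570 Ω
Parallel: Z = Z₁Z₂/(Z₁+Z₂), |Z| = 3870 Ω, ∠Z = -66.5°
|Y| = 1/|Z| = 259 μS

259 μS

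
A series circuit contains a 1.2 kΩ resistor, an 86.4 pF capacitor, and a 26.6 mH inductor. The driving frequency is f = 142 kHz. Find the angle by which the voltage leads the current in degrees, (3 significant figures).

ω = 2πf = 892200 rad/s
X_L = ωL = 23700 Ω
X_C = 1/(ωC) = 13000 Ω
Net reactance X = X_L − X_C = 10800 Ω
Z = 1200 + j10800 Ω
|Z| = √(1200² + 10800²) = 10800 Ω
∠Z = arctan(10800/1200) = 83.6°

83.6°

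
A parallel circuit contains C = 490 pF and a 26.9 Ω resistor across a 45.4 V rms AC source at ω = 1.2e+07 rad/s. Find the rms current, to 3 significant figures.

1.71 A

X_C = 1/(ωC) = 170 Ω
Parallel: admittances add. Y = 1/R + jωC
Y = (0.0372 + j0.00588) S
|Y| = 0.0376 S → |Z| = 1/|Y| = 26.6 Ω, ∠Z = −∠Y = -8.99°
I = V/|Z| = 45.4/26.6 = 1.71 A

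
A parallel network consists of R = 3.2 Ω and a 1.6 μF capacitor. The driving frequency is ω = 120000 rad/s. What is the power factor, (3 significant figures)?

0.852

X_C = 1/(ωC) = 5.21 Ω
Parallel: admittances add. Y = 1/R + jωC
Y = (0.312 + j0.192) S
|Y| = 0.367 S → |Z| = 1/|Y| = 2.73 Ω, ∠Z = −∠Y = -31.6°
cos φ = cos(-31.6°) = 0.852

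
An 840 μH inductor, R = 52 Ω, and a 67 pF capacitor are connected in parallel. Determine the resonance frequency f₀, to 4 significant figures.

ω₀ = 1/√(LC) = 1/√(0.00084 × 6.7e-11) = 4.215e+06 rad/s
f₀ = ω₀/(2π) = 670.9 kHz

670.9 kHz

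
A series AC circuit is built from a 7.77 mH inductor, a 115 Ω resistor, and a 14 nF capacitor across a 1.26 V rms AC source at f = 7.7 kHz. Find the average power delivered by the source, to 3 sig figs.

ω = 2πf = 48380 rad/s
X_L = ωL = 376 Ω
X_C = 1/(ωC) = 1480 Ω
Net reactance X = X_L − X_C = -1100 Ω
Z = 115 − j1100 Ω
|Z| = √(115² + 1100²) = 1110 Ω
∠Z = arctan(-1100/115) = -84.0°
I = V/|Z| = 1.14 mA
P = VI cos φ = 1.26 × 0.00114 × cos(-84.0°) = 149 μW

149 μW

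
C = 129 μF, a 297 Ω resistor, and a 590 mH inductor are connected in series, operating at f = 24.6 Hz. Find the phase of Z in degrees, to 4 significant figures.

ω = 2πf = 154.6 rad/s
X_L = ωL = 91.19 Ω
X_C = 1/(ωC) = 50.15 Ω
Net reactance X = X_L − X_C = 41.04 Ω
Z = 297.0 + j41.04 Ω
|Z| = √(297.0² + 41.04²) = 299.8 Ω
∠Z = arctan(41.04/297.0) = 7.868°

7.868°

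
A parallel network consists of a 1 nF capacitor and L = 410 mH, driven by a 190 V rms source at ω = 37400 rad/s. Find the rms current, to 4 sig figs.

X_L = ωL = 15330 Ω
X_C = 1/(ωC) = 26740 Ω
Parallel: admittances add. Y = 1/(jωL) + jωC
Y = (0 − j2.781e-05) S
|Y| = 2.781e-05 S → |Z| = 1/|Y| = 35950 Ω, ∠Z = −∠Y = 90.00°
I = V/|Z| = 190/35950 = 5.285 mA

5.285 mA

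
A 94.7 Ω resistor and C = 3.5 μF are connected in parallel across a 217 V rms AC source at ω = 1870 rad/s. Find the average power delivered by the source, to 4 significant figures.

497.2 W

X_C = 1/(ωC) = 152.8 Ω
Parallel: admittances add. Y = 1/R + jωC
Y = (0.01056 + j0.006545) S
|Y| = 0.01242 S → |Z| = 1/|Y| = 80.49 Ω, ∠Z = −∠Y = -31.79°
I = V/|Z| = 2.696 A
P = VI cos φ = 217 × 2.696 × cos(-31.79°) = 497.2 W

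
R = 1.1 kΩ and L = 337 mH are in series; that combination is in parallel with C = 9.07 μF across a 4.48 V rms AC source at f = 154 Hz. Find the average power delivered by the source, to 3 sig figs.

16.8 mW

ω = 2πf = 967.6 rad/s
X_L = ωL = 326 Ω
X_C = 1/(ωC) = 114 Ω
Branch 1 (R+jX_L): Z₁ = 1100 + j326 Ω, |Z₁| = 1150 Ω
Branch 2 (−jX_C): Z₂ = −j114 Ω
Parallel: Z = Z₁Z₂/(Z₁+Z₂), |Z| = 117 Ω, ∠Z = -84.4°
I = V/|Z| = 38.4 mA
P = VI cos φ = 4.48 × 0.0384 × cos(-84.4°) = 16.8 mW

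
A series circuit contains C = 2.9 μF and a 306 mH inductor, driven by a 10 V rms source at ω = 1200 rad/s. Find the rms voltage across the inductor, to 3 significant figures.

X_L = ωL = 367 Ω
X_C = 1/(ωC) = 287 Ω
Net reactance X = X_L − X_C = 79.8 Ω
Z = j79.8 Ω
|Z| = √(0² + 79.8²) = 79.8 Ω
I = V/|Z| = 125 mA
V_L = I·|Z_L| = 0.125 × 367 = 46.0 V

46.0 V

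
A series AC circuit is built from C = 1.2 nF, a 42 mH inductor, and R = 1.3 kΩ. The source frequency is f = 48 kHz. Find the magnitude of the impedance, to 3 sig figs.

9990 Ω

ω = 2πf = 301600 rad/s
X_L = ωL = 12700 Ω
X_C = 1/(ωC) = 2760 Ω
Net reactance X = X_L − X_C = 9900 Ω
Z = 1300 + j9900 Ω
|Z| = √(1300² + 9900²) = 9990 Ω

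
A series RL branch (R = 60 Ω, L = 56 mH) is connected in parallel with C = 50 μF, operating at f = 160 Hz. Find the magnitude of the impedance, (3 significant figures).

ω = 2πf = 1005 rad/s
X_L = ωL = 56.3 Ω
X_C = 1/(ωC) = 19.9 Ω
Branch 1 (R+jX_L): Z₁ = 60.0 + j56.3 Ω, |Z₁| = 82.3 Ω
Branch 2 (−jX_C): Z₂ = −j19.9 Ω
Parallel: Z = Z₁Z₂/(Z₁+Z₂), |Z| = 23.3 Ω, ∠Z = -78.1°

23.3 Ω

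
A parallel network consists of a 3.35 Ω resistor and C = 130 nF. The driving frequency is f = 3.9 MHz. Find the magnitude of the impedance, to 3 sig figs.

0.313 Ω

ω = 2πf = 2.45e+07 rad/s
X_C = 1/(ωC) = 0.314 Ω
Parallel: admittances add. Y = 1/R + jωC
Y = (0.299 + j3.19) S
|Y| = 3.20 S → |Z| = 1/|Y| = 0.313 Ω, ∠Z = −∠Y = -84.6°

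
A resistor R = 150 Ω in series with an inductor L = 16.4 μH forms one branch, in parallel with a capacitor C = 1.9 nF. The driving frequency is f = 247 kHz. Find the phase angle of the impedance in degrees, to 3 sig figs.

ω = 2πf = 1.552e+06 rad/s
X_L = ωL = 25.5 Ω
X_C = 1/(ωC) = 339 Ω
Branch 1 (R+jX_L): Z₁ = 150 + j25.5 Ω, |Z₁| = 152 Ω
Branch 2 (−jX_C): Z₂ = −j339 Ω
Parallel: Z = Z₁Z₂/(Z₁+Z₂), |Z| = 148 Ω, ∠Z = -15.9°

-15.9°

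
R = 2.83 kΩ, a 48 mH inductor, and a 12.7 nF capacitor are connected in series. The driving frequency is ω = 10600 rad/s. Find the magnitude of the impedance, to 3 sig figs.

7480 Ω

X_L = ωL = 509 Ω
X_C = 1/(ωC) = 7430 Ω
Net reactance X = X_L − X_C = -6920 Ω
Z = 2830 − j6920 Ω
|Z| = √(2830² + 6920²) = 7480 Ω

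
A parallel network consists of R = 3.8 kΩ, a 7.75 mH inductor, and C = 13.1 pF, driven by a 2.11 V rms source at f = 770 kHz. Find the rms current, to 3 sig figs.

ω = 2πf = 4.838e+06 rad/s
X_L = ωL = 37500 Ω
X_C = 1/(ωC) = 15800 Ω
Parallel: admittances add. Y = 1/R + 1/(jωL) + jωC
Y = (0.000263 + j3.67e-05) S
|Y| = 0.000266 S → |Z| = 1/|Y| = 3760 Ω, ∠Z = −∠Y = -7.94°
I = V/|Z| = 2.11/3760 = 561 μA

561 μA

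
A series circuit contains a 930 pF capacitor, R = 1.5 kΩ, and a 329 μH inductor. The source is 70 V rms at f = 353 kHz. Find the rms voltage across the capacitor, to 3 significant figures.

ω = 2πf = 2.218e+06 rad/s
X_L = ωL = 730 Ω
X_C = 1/(ωC) = 485 Ω
Net reactance X = X_L − X_C = 245 Ω
Z = 1500 + j245 Ω
|Z| = √(1500² + 245²) = 1520 Ω
I = V/|Z| = 46.1 mA
V_C = I·|Z_C| = 0.0461 × 485 = 22.3 V

22.3 V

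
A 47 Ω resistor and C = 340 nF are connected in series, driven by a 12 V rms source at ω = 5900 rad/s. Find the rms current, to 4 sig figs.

23.97 mA

X_C = 1/(ωC) = 498.5 Ω
Z = 47.00 − j498.5 Ω
|Z| = √(47.00² + 498.5²) = 500.7 Ω
I = V/|Z| = 12/500.7 = 23.97 mA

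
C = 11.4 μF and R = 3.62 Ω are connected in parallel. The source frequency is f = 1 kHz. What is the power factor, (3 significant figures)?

0.968

ω = 2πf = 6283 rad/s
X_C = 1/(ωC) = 14.0 Ω
Parallel: admittances add. Y = 1/R + jωC
Y = (0.276 + j0.0716) S
|Y| = 0.285 S → |Z| = 1/|Y| = 3.50 Ω, ∠Z = −∠Y = -14.5°
cos φ = cos(-14.5°) = 0.968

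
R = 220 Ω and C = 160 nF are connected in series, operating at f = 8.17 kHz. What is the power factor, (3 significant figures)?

ω = 2πf = 51330 rad/s
X_C = 1/(ωC) = 122 Ω
Z = 220 − j122 Ω
|Z| = √(220² + 122²) = 251 Ω
∠Z = arctan(-122/220) = -29.0°
cos φ = cos(-29.0°) = 0.875

0.875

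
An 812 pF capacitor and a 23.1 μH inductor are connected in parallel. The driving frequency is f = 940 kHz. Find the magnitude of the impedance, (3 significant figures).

ω = 2πf = 5.906e+06 rad/s
X_L = ωL = 136 Ω
X_C = 1/(ωC) = 209 Ω
Parallel: admittances add. Y = 1/(jωL) + jωC
Y = (0 − j0.00253) S
|Y| = 0.00253 S → |Z| = 1/|Y| = 395 Ω, ∠Z = −∠Y = 90.0°

395 Ω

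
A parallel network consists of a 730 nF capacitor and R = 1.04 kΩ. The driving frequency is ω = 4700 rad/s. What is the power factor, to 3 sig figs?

X_C = 1/(ωC) = 291 Ω
Parallel: admittances add. Y = 1/R + jωC
Y = (0.000962 + j0.00343) S
|Y| = 0.00356 S → |Z| = 1/|Y| = 281 Ω, ∠Z = −∠Y = -74.3°
cos φ = cos(-74.3°) = 0.270

0.270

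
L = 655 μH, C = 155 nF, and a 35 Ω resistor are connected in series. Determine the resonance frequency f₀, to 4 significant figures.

ω₀ = 1/√(LC) = 1/√(0.000655 × 1.55e-07) = 99250 rad/s
f₀ = ω₀/(2π) = 15.80 kHz

15.80 kHz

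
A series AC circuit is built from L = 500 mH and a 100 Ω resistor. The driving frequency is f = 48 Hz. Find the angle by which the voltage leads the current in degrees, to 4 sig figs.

56.45°

ω = 2πf = 301.6 rad/s
X_L = ωL = 150.8 Ω
Z = 100.0 + j150.8 Ω
|Z| = √(100.0² + 150.8²) = 180.9 Ω
∠Z = arctan(150.8/100.0) = 56.45°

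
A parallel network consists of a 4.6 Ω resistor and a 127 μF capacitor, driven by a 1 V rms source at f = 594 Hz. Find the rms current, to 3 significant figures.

ω = 2πf = 3732 rad/s
X_C = 1/(ωC) = 2.11 Ω
Parallel: admittances add. Y = 1/R + jωC
Y = (0.217 + j0.474) S
|Y| = 0.521 S → |Z| = 1/|Y| = 1.92 Ω, ∠Z = −∠Y = -65.4°
I = V/|Z| = 1/1.92 = 521 mA

521 mA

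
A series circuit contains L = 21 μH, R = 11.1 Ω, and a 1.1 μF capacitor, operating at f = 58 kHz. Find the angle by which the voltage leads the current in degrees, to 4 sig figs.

24.92°

ω = 2πf = 364400 rad/s
X_L = ωL = 7.653 Ω
X_C = 1/(ωC) = 2.495 Ω
Net reactance X = X_L − X_C = 5.158 Ω
Z = 11.10 + j5.158 Ω
|Z| = √(11.10² + 5.158²) = 12.24 Ω
∠Z = arctan(5.158/11.10) = 24.92°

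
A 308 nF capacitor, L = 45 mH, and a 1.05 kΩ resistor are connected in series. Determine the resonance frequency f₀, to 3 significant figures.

1.35 kHz

ω₀ = 1/√(LC) = 1/√(0.045 × 3.08e-07) = 8494 rad/s
f₀ = ω₀/(2π) = 1.35 kHz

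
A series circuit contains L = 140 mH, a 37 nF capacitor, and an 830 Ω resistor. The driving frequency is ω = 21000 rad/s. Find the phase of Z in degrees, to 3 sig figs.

X_L = ωL = 2940 Ω
X_C = 1/(ωC) = 1290 Ω
Net reactance X = X_L − X_C = 1650 Ω
Z = 830 + j1650 Ω
|Z| = √(830² + 1650²) = 1850 Ω
∠Z = arctan(1650/830) = 63.3°

63.3°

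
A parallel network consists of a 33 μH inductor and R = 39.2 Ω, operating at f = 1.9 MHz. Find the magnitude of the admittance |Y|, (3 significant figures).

ω = 2πf = 1.194e+07 rad/s
X_L = ωL = 394 Ω
Parallel: admittances add. Y = 1/R + 1/(jωL)
Y = (0.0255 − j0.00254) S
|Y| = 0.0256 S → |Z| = 1/|Y| = 39.0 Ω, ∠Z = −∠Y = 5.68°

25.6 mS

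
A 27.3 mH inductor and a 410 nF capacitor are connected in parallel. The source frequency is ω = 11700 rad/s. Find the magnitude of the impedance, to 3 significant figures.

600 Ω

X_L = ωL = 319 Ω
X_C = 1/(ωC) = 208 Ω
Parallel: admittances add. Y = 1/(jωL) + jωC
Y = (0 + j0.00167) S
|Y| = 0.00167 S → |Z| = 1/|Y| = 600 Ω, ∠Z = −∠Y = -90.0°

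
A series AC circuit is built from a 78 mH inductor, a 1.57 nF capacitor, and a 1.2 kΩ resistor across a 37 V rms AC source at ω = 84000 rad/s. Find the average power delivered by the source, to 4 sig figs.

X_L = ωL = 6552 Ω
X_C = 1/(ωC) = 7583 Ω
Net reactance X = X_L − X_C = -1031 Ω
Z = 1200 − j1031 Ω
|Z| = √(1200² + 1031²) = 1582 Ω
∠Z = arctan(-1031/1200) = -40.66°
I = V/|Z| = 23.39 mA
P = VI cos φ = 37 × 0.02339 × cos(-40.66°) = 656.5 mW

656.5 mW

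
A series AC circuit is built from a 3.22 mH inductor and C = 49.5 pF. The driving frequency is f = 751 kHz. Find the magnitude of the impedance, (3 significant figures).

ω = 2πf = 4.719e+06 rad/s
X_L = ωL = 15200 Ω
X_C = 1/(ωC) = 4280 Ω
Net reactance X = X_L − X_C = 10900 Ω
Z = j10900 Ω
|Z| = √(0² + 10900²) = 10900 Ω

10900 Ω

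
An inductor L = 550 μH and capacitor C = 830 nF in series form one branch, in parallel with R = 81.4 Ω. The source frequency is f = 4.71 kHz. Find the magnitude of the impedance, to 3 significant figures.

ω = 2πf = 29590 rad/s
X_L = ωL = 16.3 Ω
X_C = 1/(ωC) = 40.7 Ω
Branch 1: Z₁ = R = 81.4 Ω
Branch 2 (series LC): Z₂ = j(X_L − X_C) = −j24.4 Ω
Parallel: Z = Z₁Z₂/(Z₁+Z₂), |Z| = 23.4 Ω, ∠Z = -73.3°

23.4 Ω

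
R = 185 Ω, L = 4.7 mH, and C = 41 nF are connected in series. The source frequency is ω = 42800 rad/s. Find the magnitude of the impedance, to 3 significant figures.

X_L = ωL = 201 Ω
X_C = 1/(ωC) = 570 Ω
Net reactance X = X_L − X_C = -369 Ω
Z = 185 − j369 Ω
|Z| = √(185² + 369²) = 413 Ω

413 Ω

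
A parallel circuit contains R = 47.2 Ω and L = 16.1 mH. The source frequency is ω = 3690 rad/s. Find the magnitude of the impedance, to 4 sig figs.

36.96 Ω

X_L = ωL = 59.41 Ω
Parallel: admittances add. Y = 1/R + 1/(jωL)
Y = (0.02119 − j0.01683) S
|Y| = 0.02706 S → |Z| = 1/|Y| = 36.96 Ω, ∠Z = −∠Y = 38.47°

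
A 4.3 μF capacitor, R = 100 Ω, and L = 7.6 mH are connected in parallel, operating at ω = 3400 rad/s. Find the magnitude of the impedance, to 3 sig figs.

X_L = ωL = 25.8 Ω
X_C = 1/(ωC) = 68.4 Ω
Parallel: admittances add. Y = 1/R + 1/(jωL) + jωC
Y = (0.0100 − j0.0241) S
|Y| = 0.0261 S → |Z| = 1/|Y| = 38.4 Ω, ∠Z = −∠Y = 67.4°

38.4 Ω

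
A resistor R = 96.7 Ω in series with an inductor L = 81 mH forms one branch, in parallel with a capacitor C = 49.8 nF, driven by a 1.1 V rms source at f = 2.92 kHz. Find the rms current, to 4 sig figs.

ω = 2πf = 18350 rad/s
X_L = ωL = 1486 Ω
X_C = 1/(ωC) = 1094 Ω
Branch 1 (R+jX_L): Z₁ = 96.70 + j1486 Ω, |Z₁| = 1489 Ω
Branch 2 (−jX_C): Z₂ = −j1094 Ω
Parallel: Z = Z₁Z₂/(Z₁+Z₂), |Z| = 4041 Ω, ∠Z = -79.85°
I = V/|Z| = 1.1/4041 = 272.2 μA

272.2 μA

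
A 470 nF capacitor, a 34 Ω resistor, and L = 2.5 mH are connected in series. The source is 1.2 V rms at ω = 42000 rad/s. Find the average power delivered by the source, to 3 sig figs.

X_L = ωL = 105 Ω
X_C = 1/(ωC) = 50.7 Ω
Net reactance X = X_L − X_C = 54.3 Ω
Z = 34.0 + j54.3 Ω
|Z| = √(34.0² + 54.3²) = 64.1 Ω
∠Z = arctan(54.3/34.0) = 58.0°
I = V/|Z| = 18.7 mA
P = VI cos φ = 1.2 × 0.0187 × cos(58.0°) = 11.9 mW

11.9 mW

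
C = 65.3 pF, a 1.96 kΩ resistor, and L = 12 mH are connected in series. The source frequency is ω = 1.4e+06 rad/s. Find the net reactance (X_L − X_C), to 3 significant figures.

X_L = ωL = 16800 Ω
X_C = 1/(ωC) = 10900 Ω
X = 16800 − 10900 = 5860 Ω

5860 Ω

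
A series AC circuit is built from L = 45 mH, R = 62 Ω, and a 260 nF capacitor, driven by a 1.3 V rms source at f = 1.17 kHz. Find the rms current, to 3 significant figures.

ω = 2πf = 7351 rad/s
X_L = ωL = 331 Ω
X_C = 1/(ωC) = 523 Ω
Net reactance X = X_L − X_C = -192 Ω
Z = 62.0 − j192 Ω
|Z| = √(62.0² + 192²) = 202 Ω
I = V/|Z| = 1.3/202 = 6.43 mA

6.43 mA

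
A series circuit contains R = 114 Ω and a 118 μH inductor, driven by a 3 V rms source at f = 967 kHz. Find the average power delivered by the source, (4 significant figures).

ω = 2πf = 6.076e+06 rad/s
X_L = ωL = 716.9 Ω
Z = 114.0 + j716.9 Ω
|Z| = √(114.0² + 716.9²) = 726.0 Ω
∠Z = arctan(716.9/114.0) = 80.97°
I = V/|Z| = 4.132 mA
P = VI cos φ = 3 × 0.004132 × cos(80.97°) = 1.947 mW

1.947 mW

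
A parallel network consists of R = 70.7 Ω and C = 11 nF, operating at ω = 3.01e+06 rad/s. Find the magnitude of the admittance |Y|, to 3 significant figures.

36.0 mS

X_C = 1/(ωC) = 30.2 Ω
Parallel: admittances add. Y = 1/R + jωC
Y = (0.0141 + j0.0331) S
|Y| = 0.0360 S → |Z| = 1/|Y| = 27.8 Ω, ∠Z = −∠Y = -66.9°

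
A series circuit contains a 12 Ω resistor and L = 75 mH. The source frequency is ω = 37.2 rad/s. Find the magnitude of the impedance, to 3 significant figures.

12.3 Ω

X_L = ωL = 2.79 Ω
Z = 12.0 + j2.79 Ω
|Z| = √(12.0² + 2.79²) = 12.3 Ω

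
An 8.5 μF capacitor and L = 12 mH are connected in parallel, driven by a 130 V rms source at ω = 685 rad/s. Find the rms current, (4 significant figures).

15.06 A

X_L = ωL = 8.220 Ω
X_C = 1/(ωC) = 171.7 Ω
Parallel: admittances add. Y = 1/(jωL) + jωC
Y = (0 − j0.1158) S
|Y| = 0.1158 S → |Z| = 1/|Y| = 8.633 Ω, ∠Z = −∠Y = 90.00°
I = V/|Z| = 130/8.633 = 15.06 A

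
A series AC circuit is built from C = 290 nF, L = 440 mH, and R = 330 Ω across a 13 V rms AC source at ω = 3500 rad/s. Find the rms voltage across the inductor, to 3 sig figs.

31.0 V

X_L = ωL = 1540 Ω
X_C = 1/(ωC) = 985 Ω
Net reactance X = X_L − X_C = 555 Ω
Z = 330 + j555 Ω
|Z| = √(330² + 555²) = 646 Ω
I = V/|Z| = 20.1 mA
V_L = I·|Z_L| = 0.0201 × 1540 = 31.0 V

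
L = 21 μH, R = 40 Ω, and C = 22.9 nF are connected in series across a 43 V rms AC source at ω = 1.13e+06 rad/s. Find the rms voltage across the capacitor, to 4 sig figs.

X_L = ωL = 23.73 Ω
X_C = 1/(ωC) = 38.64 Ω
Net reactance X = X_L − X_C = -14.91 Ω
Z = 40.00 − j14.91 Ω
|Z| = √(40.00² + 14.91²) = 42.69 Ω
I = V/|Z| = 1.007 A
V_C = I·|Z_C| = 1.007 × 38.64 = 38.92 V

38.92 V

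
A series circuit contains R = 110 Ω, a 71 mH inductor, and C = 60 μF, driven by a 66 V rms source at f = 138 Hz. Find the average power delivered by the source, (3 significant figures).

34.5 W

ω = 2πf = 867.1 rad/s
X_L = ωL = 61.6 Ω
X_C = 1/(ωC) = 19.2 Ω
Net reactance X = X_L − X_C = 42.3 Ω
Z = 110 + j42.3 Ω
|Z| = √(110² + 42.3²) = 118 Ω
∠Z = arctan(42.3/110) = 21.1°
I = V/|Z| = 560 mA
P = VI cos φ = 66 × 0.560 × cos(21.1°) = 34.5 W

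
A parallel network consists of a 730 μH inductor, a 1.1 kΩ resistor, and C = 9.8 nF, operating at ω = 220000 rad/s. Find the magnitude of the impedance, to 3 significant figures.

X_L = ωL = 161 Ω
X_C = 1/(ωC) = 464 Ω
Parallel: admittances add. Y = 1/R + 1/(jωL) + jωC
Y = (0.000909 − j0.00407) S
|Y| = 0.00417 S → |Z| = 1/|Y| = 240 Ω, ∠Z = −∠Y = 77.4°

240 Ω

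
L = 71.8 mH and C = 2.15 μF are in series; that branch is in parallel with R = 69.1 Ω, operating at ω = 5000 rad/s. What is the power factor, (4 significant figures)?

X_L = ωL = 359.0 Ω
X_C = 1/(ωC) = 93.02 Ω
Branch 1: Z₁ = R = 69.10 Ω
Branch 2 (series LC): Z₂ = j(X_L − X_C) = j266.0 Ω
Parallel: Z = Z₁Z₂/(Z₁+Z₂), |Z| = 66.88 Ω, ∠Z = 14.56°
cos φ = cos(14.56°) = 0.9679

0.9679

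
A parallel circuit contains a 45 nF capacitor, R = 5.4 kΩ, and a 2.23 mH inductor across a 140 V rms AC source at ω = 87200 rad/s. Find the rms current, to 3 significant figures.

X_L = ωL = 194 Ω
X_C = 1/(ωC) = 255 Ω
Parallel: admittances add. Y = 1/R + 1/(jωL) + jωC
Y = (0.000185 − j0.00122) S
|Y| = 0.00123 S → |Z| = 1/|Y| = 811 Ω, ∠Z = −∠Y = 81.4°
I = V/|Z| = 140/811 = 173 mA

173 mA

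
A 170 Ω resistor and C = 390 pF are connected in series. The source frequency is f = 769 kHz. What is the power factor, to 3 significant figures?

ω = 2πf = 4.832e+06 rad/s
X_C = 1/(ωC) = 531 Ω
Z = 170 − j531 Ω
|Z| = √(170² + 531²) = 557 Ω
∠Z = arctan(-531/170) = -72.2°
cos φ = cos(-72.2°) = 0.305

0.305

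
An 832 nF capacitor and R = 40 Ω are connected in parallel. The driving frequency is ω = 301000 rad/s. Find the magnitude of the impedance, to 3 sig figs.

X_C = 1/(ωC) = 3.99 Ω
Parallel: admittances add. Y = 1/R + jωC
Y = (0.0250 + j0.250) S
|Y| = 0.252 S → |Z| = 1/|Y| = 3.97 Ω, ∠Z = −∠Y = -84.3°

3.97 Ω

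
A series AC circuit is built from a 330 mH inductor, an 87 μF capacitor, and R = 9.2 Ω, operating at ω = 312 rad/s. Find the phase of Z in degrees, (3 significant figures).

82.1°

X_L = ωL = 103 Ω
X_C = 1/(ωC) = 36.8 Ω
Net reactance X = X_L − X_C = 66.1 Ω
Z = 9.20 + j66.1 Ω
|Z| = √(9.20² + 66.1²) = 66.8 Ω
∠Z = arctan(66.1/9.20) = 82.1°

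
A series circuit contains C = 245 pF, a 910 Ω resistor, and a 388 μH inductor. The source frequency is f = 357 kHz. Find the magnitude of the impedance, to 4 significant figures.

1315 Ω

ω = 2πf = 2.243e+06 rad/s
X_L = ωL = 870.3 Ω
X_C = 1/(ωC) = 1820 Ω
Net reactance X = X_L − X_C = -949.3 Ω
Z = 910.0 − j949.3 Ω
|Z| = √(910.0² + 949.3²) = 1315 Ω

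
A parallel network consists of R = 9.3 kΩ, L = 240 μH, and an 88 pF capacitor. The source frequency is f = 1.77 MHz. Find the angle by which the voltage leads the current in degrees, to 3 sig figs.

ω = 2πf = 1.112e+07 rad/s
X_L = ωL = 2670 Ω
X_C = 1/(ωC) = 1020 Ω
Parallel: admittances add. Y = 1/R + 1/(jωL) + jωC
Y = (0.000108 + j0.000604) S
|Y| = 0.000614 S → |Z| = 1/|Y| = 1630 Ω, ∠Z = −∠Y = -79.9°

-79.9°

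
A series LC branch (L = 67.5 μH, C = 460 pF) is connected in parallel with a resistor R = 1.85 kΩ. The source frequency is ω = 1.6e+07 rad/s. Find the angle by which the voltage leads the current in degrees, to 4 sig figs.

62.96°

X_L = ωL = 1080 Ω
X_C = 1/(ωC) = 135.9 Ω
Branch 1: Z₁ = R = 1850 Ω
Branch 2 (series LC): Z₂ = j(X_L − X_C) = j944.1 Ω
Parallel: Z = Z₁Z₂/(Z₁+Z₂), |Z| = 840.9 Ω, ∠Z = 62.96°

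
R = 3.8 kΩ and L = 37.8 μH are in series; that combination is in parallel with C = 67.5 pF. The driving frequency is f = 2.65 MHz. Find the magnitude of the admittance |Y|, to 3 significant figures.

1.11 mS

ω = 2πf = 1.665e+07 rad/s
X_L = ωL = 629 Ω
X_C = 1/(ωC) = 890 Ω
Branch 1 (R+jX_L): Z₁ = 3800 + j629 Ω, |Z₁| = 3850 Ω
Branch 2 (−jX_C): Z₂ = −j890 Ω
Parallel: Z = Z₁Z₂/(Z₁+Z₂), |Z| = 900 Ω, ∠Z = -76.7°
|Y| = 1/|Z| = 1.11 mS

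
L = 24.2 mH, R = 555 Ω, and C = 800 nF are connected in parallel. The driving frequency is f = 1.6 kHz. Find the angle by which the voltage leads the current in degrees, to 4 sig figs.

-65.38°

ω = 2πf = 10050 rad/s
X_L = ωL = 243.3 Ω
X_C = 1/(ωC) = 124.3 Ω
Parallel: admittances add. Y = 1/R + 1/(jωL) + jωC
Y = (0.001802 + j0.003932) S
|Y| = 0.004325 S → |Z| = 1/|Y| = 231.2 Ω, ∠Z = −∠Y = -65.38°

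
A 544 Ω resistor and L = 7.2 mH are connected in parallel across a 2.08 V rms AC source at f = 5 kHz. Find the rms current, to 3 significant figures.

ω = 2πf = 31420 rad/s
X_L = ωL = 226 Ω
Parallel: admittances add. Y = 1/R + 1/(jωL)
Y = (0.00184 − j0.00442) S
|Y| = 0.00479 S → |Z| = 1/|Y| = 209 Ω, ∠Z = −∠Y = 67.4°
I = V/|Z| = 2.08/209 = 9.96 mA

9.96 mA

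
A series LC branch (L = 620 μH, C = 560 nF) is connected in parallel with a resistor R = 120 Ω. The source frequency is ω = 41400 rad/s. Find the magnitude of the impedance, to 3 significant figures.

17.3 Ω

X_L = ωL = 25.7 Ω
X_C = 1/(ωC) = 43.1 Ω
Branch 1: Z₁ = R = 120 Ω
Branch 2 (series LC): Z₂ = j(X_L − X_C) = −j17.5 Ω
Parallel: Z = Z₁Z₂/(Z₁+Z₂), |Z| = 17.3 Ω, ∠Z = -81.7°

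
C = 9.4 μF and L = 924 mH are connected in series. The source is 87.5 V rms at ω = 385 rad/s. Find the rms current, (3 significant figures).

X_L = ωL = 356 Ω
X_C = 1/(ωC) = 276 Ω
Net reactance X = X_L − X_C = 79.4 Ω
Z = j79.4 Ω
|Z| = √(0² + 79.4²) = 79.4 Ω
I = V/|Z| = 87.5/79.4 = 1.10 A

1.10 A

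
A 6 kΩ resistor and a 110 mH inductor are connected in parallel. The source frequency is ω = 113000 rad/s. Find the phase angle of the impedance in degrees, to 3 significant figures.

X_L = ωL = 12400 Ω
Parallel: admittances add. Y = 1/R + 1/(jωL)
Y = (0.000167 − j8.05e-05) S
|Y| = 0.000185 S → |Z| = 1/|Y| = 5400 Ω, ∠Z = −∠Y = 25.8°

25.8°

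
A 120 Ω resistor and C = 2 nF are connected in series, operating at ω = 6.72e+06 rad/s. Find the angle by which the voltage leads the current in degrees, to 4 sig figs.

-31.80°

X_C = 1/(ωC) = 74.40 Ω
Z = 120.0 − j74.40 Ω
|Z| = √(120.0² + 74.40²) = 141.2 Ω
∠Z = arctan(-74.40/120.0) = -31.80°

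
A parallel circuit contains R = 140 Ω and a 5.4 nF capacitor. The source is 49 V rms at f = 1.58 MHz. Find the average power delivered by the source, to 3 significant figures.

17.2 W

ω = 2πf = 9.927e+06 rad/s
X_C = 1/(ωC) = 18.7 Ω
Parallel: admittances add. Y = 1/R + jωC
Y = (0.00714 + j0.0536) S
|Y| = 0.0541 S → |Z| = 1/|Y| = 18.5 Ω, ∠Z = −∠Y = -82.4°
I = V/|Z| = 2.65 A
P = VI cos φ = 49 × 2.65 × cos(-82.4°) = 17.2 W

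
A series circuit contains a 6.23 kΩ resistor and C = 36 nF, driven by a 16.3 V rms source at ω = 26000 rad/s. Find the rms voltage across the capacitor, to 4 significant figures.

2.755 V

X_C = 1/(ωC) = 1068 Ω
Z = 6230 − j1068 Ω
|Z| = √(6230² + 1068²) = 6321 Ω
I = V/|Z| = 2.579 mA
V_C = I·|Z_C| = 0.002579 × 1068 = 2.755 V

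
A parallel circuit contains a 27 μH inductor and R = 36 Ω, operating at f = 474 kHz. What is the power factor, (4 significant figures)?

ω = 2πf = 2.978e+06 rad/s
X_L = ωL = 80.41 Ω
Parallel: admittances add. Y = 1/R + 1/(jωL)
Y = (0.02778 − j0.01244) S
|Y| = 0.03043 S → |Z| = 1/|Y| = 32.86 Ω, ∠Z = −∠Y = 24.12°
cos φ = cos(24.12°) = 0.9127

0.9127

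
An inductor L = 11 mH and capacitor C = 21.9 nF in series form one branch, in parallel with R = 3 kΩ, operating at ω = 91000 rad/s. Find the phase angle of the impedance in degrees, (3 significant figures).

80.6°

X_L = ωL = 1000 Ω
X_C = 1/(ωC) = 502 Ω
Branch 1: Z₁ = R = 3000 Ω
Branch 2 (series LC): Z₂ = j(X_L − X_C) = j499 Ω
Parallel: Z = Z₁Z₂/(Z₁+Z₂), |Z| = 492 Ω, ∠Z = 80.6°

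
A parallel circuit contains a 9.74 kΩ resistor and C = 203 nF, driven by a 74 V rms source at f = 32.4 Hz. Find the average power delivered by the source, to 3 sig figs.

ω = 2πf = 203.6 rad/s
X_C = 1/(ωC) = 24200 Ω
Parallel: admittances add. Y = 1/R + jωC
Y = (0.000103 + j4.13e-05) S
|Y| = 0.000111 S → |Z| = 1/|Y| = 9040 Ω, ∠Z = −∠Y = -21.9°
I = V/|Z| = 8.19 mA
P = VI cos φ = 74 × 0.00819 × cos(-21.9°) = 562 mW

562 mW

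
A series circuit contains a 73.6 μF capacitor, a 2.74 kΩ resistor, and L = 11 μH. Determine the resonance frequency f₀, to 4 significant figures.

5.594 kHz

ω₀ = 1/√(LC) = 1/√(1.1e-05 × 7.36e-05) = 35150 rad/s
f₀ = ω₀/(2π) = 5.594 kHz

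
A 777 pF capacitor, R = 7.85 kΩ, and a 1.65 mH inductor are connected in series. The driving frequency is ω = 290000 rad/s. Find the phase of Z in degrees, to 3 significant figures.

X_L = ωL = 478 Ω
X_C = 1/(ωC) = 4440 Ω
Net reactance X = X_L − X_C = -3960 Ω
Z = 7850 − j3960 Ω
|Z| = √(7850² + 3960²) = 8790 Ω
∠Z = arctan(-3960/7850) = -26.8°

-26.8°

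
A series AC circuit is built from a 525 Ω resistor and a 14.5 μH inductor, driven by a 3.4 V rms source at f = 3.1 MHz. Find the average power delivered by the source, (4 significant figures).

ω = 2πf = 1.948e+07 rad/s
X_L = ωL = 282.4 Ω
Z = 525.0 + j282.4 Ω
|Z| = √(525.0² + 282.4²) = 596.1 Ω
∠Z = arctan(282.4/525.0) = 28.28°
I = V/|Z| = 5.703 mA
P = VI cos φ = 3.4 × 0.005703 × cos(28.28°) = 17.08 mW

17.08 mW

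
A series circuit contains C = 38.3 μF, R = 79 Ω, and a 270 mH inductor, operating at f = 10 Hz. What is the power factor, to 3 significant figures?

0.194

ω = 2πf = 62.83 rad/s
X_L = ωL = 17.0 Ω
X_C = 1/(ωC) = 416 Ω
Net reactance X = X_L − X_C = -399 Ω
Z = 79.0 − j399 Ω
|Z| = √(79.0² + 399²) = 406 Ω
∠Z = arctan(-399/79.0) = -78.8°
cos φ = cos(-78.8°) = 0.194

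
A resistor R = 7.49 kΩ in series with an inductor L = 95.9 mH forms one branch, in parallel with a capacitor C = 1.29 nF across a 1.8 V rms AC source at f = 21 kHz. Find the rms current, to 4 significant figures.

ω = 2πf = 131900 rad/s
X_L = ωL = 12650 Ω
X_C = 1/(ωC) = 5875 Ω
Branch 1 (R+jX_L): Z₁ = 7490 + j12650 Ω, |Z₁| = 14700 Ω
Branch 2 (−jX_C): Z₂ = −j5875 Ω
Parallel: Z = Z₁Z₂/(Z₁+Z₂), |Z| = 8552 Ω, ∠Z = -72.77°
I = V/|Z| = 1.8/8552 = 210.5 μA

210.5 μA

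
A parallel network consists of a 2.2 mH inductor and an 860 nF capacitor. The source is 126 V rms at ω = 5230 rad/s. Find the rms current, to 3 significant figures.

X_L = ωL = 11.5 Ω
X_C = 1/(ωC) = 222 Ω
Parallel: admittances add. Y = 1/(jωL) + jωC
Y = (0 − j0.0824) S
|Y| = 0.0824 S → |Z| = 1/|Y| = 12.1 Ω, ∠Z = −∠Y = 90.0°
I = V/|Z| = 126/12.1 = 10.4 A

10.4 A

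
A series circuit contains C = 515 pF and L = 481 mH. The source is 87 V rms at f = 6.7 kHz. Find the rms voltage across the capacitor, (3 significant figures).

ω = 2πf = 42100 rad/s
X_L = ωL = 20200 Ω
X_C = 1/(ωC) = 46100 Ω
Net reactance X = X_L − X_C = -25900 Ω
Z = − j25900 Ω
|Z| = √(0² + 25900²) = 25900 Ω
I = V/|Z| = 3.36 mA
V_C = I·|Z_C| = 0.00336 × 46100 = 155 V

155 V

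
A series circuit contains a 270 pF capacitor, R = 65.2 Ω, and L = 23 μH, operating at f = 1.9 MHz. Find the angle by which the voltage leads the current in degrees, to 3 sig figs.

ω = 2πf = 1.194e+07 rad/s
X_L = ωL = 275 Ω
X_C = 1/(ωC) = 310 Ω
Net reactance X = X_L − X_C = -35.7 Ω
Z = 65.2 − j35.7 Ω
|Z| = √(65.2² + 35.7²) = 74.3 Ω
∠Z = arctan(-35.7/65.2) = -28.7°

-28.7°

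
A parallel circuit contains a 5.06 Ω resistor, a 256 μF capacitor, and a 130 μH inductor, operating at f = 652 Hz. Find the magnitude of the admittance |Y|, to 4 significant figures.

ω = 2πf = 4097 rad/s
X_L = ωL = 0.5326 Ω
X_C = 1/(ωC) = 0.9535 Ω
Parallel: admittances add. Y = 1/R + 1/(jωL) + jωC
Y = (0.1976 − j0.8290) S
|Y| = 0.8522 S → |Z| = 1/|Y| = 1.173 Ω, ∠Z = −∠Y = 76.59°

852.2 mS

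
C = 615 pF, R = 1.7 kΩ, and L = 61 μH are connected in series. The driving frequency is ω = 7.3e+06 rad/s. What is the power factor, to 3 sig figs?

0.992

X_L = ωL = 445 Ω
X_C = 1/(ωC) = 223 Ω
Net reactance X = X_L − X_C = 223 Ω
Z = 1700 + j223 Ω
|Z| = √(1700² + 223²) = 1710 Ω
∠Z = arctan(223/1700) = 7.46°
cos φ = cos(7.46°) = 0.992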